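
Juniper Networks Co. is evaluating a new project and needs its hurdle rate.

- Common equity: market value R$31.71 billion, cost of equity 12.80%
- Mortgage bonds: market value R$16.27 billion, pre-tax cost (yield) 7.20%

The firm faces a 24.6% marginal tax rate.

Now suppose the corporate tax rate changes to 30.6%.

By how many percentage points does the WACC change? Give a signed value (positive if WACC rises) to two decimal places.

-0.15 pp

Current WACC:
Total capital V = 31.71 + 16.27 = 47.98.
Equity: weight = 31.71/47.98 = 0.6609; cost = 12.8%.
Mortgage bonds: weight = 16.27/47.98 = 0.3391; after-tax cost = 7.2% × (1 − 24.6%) = 5.4288%.
WACC = 0.6609 × 12.8000% + 0.3391 × 5.4288% = 10.3004%.
After the change:
Total capital V = 31.71 + 16.27 = 47.98.
Equity: weight = 31.71/47.98 = 0.6609; cost = 12.8%.
Mortgage bonds: weight = 16.27/47.98 = 0.3391; after-tax cost = 7.2% × (1 − 30.6%) = 4.9968%.
WACC = 0.6609 × 12.8000% + 0.3391 × 4.9968% = 10.1539%.
Change in WACC = 10.1539% − 10.3004% = -0.1465 pp.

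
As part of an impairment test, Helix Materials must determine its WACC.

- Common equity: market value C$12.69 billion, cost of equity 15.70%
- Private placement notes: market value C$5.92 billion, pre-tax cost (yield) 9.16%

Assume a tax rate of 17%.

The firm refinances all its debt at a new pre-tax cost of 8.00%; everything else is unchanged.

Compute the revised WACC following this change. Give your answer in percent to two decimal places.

12.82%

After the change:
Total capital V = 12.69 + 5.92 = 18.61.
Equity: weight = 12.69/18.61 = 0.6819; cost = 15.7%.
Private placement notes: weight = 5.92/18.61 = 0.3181; after-tax cost = 8% × (1 − 17%) = 6.6400%.
WACC = 0.6819 × 15.7000% + 0.3181 × 6.6400% = 12.8179%.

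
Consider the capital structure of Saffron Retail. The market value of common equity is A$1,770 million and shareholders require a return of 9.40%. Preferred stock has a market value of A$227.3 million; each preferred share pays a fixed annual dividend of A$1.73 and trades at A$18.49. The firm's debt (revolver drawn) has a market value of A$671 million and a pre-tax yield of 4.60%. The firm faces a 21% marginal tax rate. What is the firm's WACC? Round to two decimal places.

7.95%

Cost of preferred: Rp = 1.73 / 18.49 = 9.3564%.
Total capital V = 1770 + 227.3 + 671 = 2668.3.
Equity: weight = 1770/2668.3 = 0.6633; cost = 9.4%.
Preferred: weight = 227.3/2668.3 = 0.0852; cost = 9.3564%.
Revolver drawn: weight = 671/2668.3 = 0.2515; after-tax cost = 4.6% × (1 − 21%) = 3.6340%.
WACC = 0.6633 × 9.4000% + 0.0852 × 9.3564% + 0.2515 × 3.6340% = 7.9463%.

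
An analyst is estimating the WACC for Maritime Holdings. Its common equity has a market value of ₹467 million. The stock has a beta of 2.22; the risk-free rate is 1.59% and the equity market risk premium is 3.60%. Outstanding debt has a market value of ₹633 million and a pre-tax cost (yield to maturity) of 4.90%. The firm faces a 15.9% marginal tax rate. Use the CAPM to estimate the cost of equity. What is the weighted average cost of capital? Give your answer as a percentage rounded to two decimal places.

6.44%

Cost of equity via CAPM: Re = 1.59% + 2.22 × 3.6% = 9.5820%.
Total capital V = 467 + 633 = 1100.
Equity: weight = 467/1100 = 0.4245; cost = 9.582%.
Debt: weight = 633/1100 = 0.5755; after-tax cost = 4.9% × (1 − 15.9%) = 4.1209%.
WACC = 0.4245 × 9.5820% + 0.5755 × 4.1209% = 6.4394%.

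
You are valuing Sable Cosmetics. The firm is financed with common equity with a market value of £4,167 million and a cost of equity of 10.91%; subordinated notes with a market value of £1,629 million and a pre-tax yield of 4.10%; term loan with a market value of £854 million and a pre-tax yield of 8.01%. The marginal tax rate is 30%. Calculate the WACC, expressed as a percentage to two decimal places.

Total capital V = 4167 + 1629 + 854 = 6650.
Equity: weight = 4167/6650 = 0.6266; cost = 10.91%.
Subordinated notes: weight = 1629/6650 = 0.2450; after-tax cost = 4.1% × (1 − 30%) = 2.8700%.
Term loan: weight = 854/6650 = 0.1284; after-tax cost = 8.01% × (1 − 30%) = 5.6070%.
WACC = 0.6266 × 10.9100% + 0.2450 × 2.8700% + 0.1284 × 5.6070% = 8.2595%.

8.26%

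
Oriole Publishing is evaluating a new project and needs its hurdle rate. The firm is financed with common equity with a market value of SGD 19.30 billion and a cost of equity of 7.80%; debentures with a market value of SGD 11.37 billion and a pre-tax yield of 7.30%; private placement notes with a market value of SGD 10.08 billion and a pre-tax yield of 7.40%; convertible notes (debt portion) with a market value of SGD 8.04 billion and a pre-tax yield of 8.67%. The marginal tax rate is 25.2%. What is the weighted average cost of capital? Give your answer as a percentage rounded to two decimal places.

Total capital V = 19.3 + 11.37 + 10.08 + 8.04 = 48.79.
Equity: weight = 19.3/48.79 = 0.3956; cost = 7.8%.
Debentures: weight = 11.37/48.79 = 0.2330; after-tax cost = 7.3% × (1 − 25.2%) = 5.4604%.
Private placement notes: weight = 10.08/48.79 = 0.2066; after-tax cost = 7.4% × (1 − 25.2%) = 5.5352%.
Convertible notes (debt portion): weight = 8.04/48.79 = 0.1648; after-tax cost = 8.67% × (1 − 25.2%) = 6.4852%.
WACC = 0.3956 × 7.8000% + 0.2330 × 5.4604% + 0.2066 × 5.5352% + 0.1648 × 6.4852% = 6.5702%.

6.57%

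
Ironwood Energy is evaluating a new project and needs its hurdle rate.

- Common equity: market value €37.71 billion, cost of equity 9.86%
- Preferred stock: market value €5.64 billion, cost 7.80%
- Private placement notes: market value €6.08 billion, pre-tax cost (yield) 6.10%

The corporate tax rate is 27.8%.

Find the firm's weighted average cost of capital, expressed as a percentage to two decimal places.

Total capital V = 37.71 + 5.64 + 6.08 = 49.43.
Equity: weight = 37.71/49.43 = 0.7629; cost = 9.86%.
Preferred: weight = 5.64/49.43 = 0.1141; cost = 7.8%.
Private placement notes: weight = 6.08/49.43 = 0.1230; after-tax cost = 6.1% × (1 − 27.8%) = 4.4042%.
WACC = 0.7629 × 9.8600% + 0.1141 × 7.8000% + 0.1230 × 4.4042% = 8.9539%.

8.95%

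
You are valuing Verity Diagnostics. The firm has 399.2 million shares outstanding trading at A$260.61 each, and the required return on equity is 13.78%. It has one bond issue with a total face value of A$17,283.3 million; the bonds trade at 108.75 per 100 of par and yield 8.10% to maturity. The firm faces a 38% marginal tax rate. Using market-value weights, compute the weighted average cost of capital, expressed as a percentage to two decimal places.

Market value of equity E = 260.61 × 399.2m = 104035.512m. Market value of debt D = 17283.3m × 108.75/100 = 18795.58875m.
Total capital V = 104035.512 + 18795.58875 = 122831.10075.
Equity: weight = 104035.512/122831.10075 = 0.8470; cost = 13.78%.
Bonds outstanding: weight = 18795.58875/122831.10075 = 0.1530; after-tax cost = 8.1% × (1 − 38%) = 5.0220%.
WACC = 0.8470 × 13.7800% + 0.1530 × 5.0220% = 12.4399%.

12.44%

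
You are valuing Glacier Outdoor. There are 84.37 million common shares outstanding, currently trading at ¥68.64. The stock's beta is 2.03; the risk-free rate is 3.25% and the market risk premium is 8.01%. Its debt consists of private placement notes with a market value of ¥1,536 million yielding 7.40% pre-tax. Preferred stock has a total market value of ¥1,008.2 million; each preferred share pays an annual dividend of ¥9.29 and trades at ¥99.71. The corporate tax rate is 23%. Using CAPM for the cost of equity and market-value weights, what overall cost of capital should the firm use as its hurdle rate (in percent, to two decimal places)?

Cost of equity via CAPM: Re = 3.25% + 2.03 × 8.01% = 19.5103%.
Cost of preferred: Rp = 9.29 / 99.71 = 9.3170%.
Market value of equity E = 68.64 × 84.37m = 5791.1568m.
Total capital V = 5791.1568 + 1008.2 + 1536 = 8335.3568.
Equity: weight = 5791.1568/8335.3568 = 0.6948; cost = 19.5103%.
Preferred: weight = 1008.2/8335.3568 = 0.1210; cost = 9.317%.
Private placement notes: weight = 1536/8335.3568 = 0.1843; after-tax cost = 7.4% × (1 − 23%) = 5.6980%.
WACC = 0.6948 × 19.5103% + 0.1210 × 9.3170% + 0.1843 × 5.6980% = 15.7321%.

15.73%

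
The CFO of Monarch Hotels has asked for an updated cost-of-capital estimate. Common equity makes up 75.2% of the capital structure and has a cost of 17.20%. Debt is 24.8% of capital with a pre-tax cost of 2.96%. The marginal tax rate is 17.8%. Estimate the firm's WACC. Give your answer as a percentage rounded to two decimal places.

After-tax cost of debt = 2.96% × (1 − 17.8%) = 2.4331%.
WACC = 0.752 × 17.2000% + 0.248 × 2.4331% = 13.5378%.

13.54%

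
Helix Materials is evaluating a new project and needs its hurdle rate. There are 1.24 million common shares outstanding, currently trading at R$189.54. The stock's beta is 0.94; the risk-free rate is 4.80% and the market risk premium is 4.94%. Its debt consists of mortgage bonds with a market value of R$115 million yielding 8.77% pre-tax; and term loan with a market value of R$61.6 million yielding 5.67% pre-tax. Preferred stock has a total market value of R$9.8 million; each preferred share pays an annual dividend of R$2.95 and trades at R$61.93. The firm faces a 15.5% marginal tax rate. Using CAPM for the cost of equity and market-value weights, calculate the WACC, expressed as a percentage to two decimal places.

8.10%

Cost of equity via CAPM: Re = 4.8% + 0.94 × 4.94% = 9.4436%.
Cost of preferred: Rp = 2.95 / 61.93 = 4.7634%.
Market value of equity E = 189.54 × 1.24m = 235.0296m.
Total capital V = 235.0296 + 9.8 + 115 + 61.6 = 421.4296.
Equity: weight = 235.0296/421.4296 = 0.5577; cost = 9.4436%.
Preferred: weight = 9.8/421.4296 = 0.0233; cost = 4.7634%.
Mortgage bonds: weight = 115/421.4296 = 0.2729; after-tax cost = 8.77% × (1 − 15.5%) = 7.4106%.
Term loan: weight = 61.6/421.4296 = 0.1462; after-tax cost = 5.67% × (1 − 15.5%) = 4.7912%.
WACC = 0.5577 × 9.4436% + 0.0233 × 4.7634% + 0.2729 × 7.4106% + 0.1462 × 4.7912% = 8.1000%.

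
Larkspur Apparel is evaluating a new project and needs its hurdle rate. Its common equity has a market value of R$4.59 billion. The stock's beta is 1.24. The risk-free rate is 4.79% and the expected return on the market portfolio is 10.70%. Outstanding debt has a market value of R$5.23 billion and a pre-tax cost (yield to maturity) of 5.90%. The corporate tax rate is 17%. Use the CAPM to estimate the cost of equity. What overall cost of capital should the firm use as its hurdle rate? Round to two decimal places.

8.27%

Market risk premium = 10.7% − 4.79% = 5.91%.
Cost of equity via CAPM: Re = 4.79% + 1.24 × 5.91% = 12.1184%.
Total capital V = 4.59 + 5.23 = 9.82.
Equity: weight = 4.59/9.82 = 0.4674; cost = 12.1184%.
Debt: weight = 5.23/9.82 = 0.5326; after-tax cost = 5.9% × (1 − 17%) = 4.8970%.
WACC = 0.4674 × 12.1184% + 0.5326 × 4.8970% = 8.2724%.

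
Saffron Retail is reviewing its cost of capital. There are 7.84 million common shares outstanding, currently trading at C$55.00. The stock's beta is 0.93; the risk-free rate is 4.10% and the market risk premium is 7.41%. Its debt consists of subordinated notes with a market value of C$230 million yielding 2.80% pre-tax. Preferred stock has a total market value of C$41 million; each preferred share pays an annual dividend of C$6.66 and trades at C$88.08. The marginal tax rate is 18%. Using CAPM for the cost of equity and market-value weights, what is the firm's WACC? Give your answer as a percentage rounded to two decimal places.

Cost of equity via CAPM: Re = 4.1% + 0.93 × 7.41% = 10.9913%.
Cost of preferred: Rp = 6.66 / 88.08 = 7.5613%.
Market value of equity E = 55.0 × 7.84m = 431.2m.
Total capital V = 431.2 + 41 + 230 = 702.2.
Equity: weight = 431.2/702.2 = 0.6141; cost = 10.9913%.
Preferred: weight = 41/702.2 = 0.0584; cost = 7.5613%.
Subordinated notes: weight = 230/702.2 = 0.3275; after-tax cost = 2.8% × (1 − 18%) = 2.2960%.
WACC = 0.6141 × 10.9913% + 0.0584 × 7.5613% + 0.3275 × 2.2960% = 7.9430%.

7.94%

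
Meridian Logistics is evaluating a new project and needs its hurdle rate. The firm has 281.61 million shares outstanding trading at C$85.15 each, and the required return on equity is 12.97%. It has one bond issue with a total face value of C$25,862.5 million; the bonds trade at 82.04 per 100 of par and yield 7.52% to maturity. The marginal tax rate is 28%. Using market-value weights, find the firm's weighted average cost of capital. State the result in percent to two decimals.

Market value of equity E = 85.15 × 281.61m = 23979.0915m. Market value of debt D = 25862.5m × 82.04/100 = 21217.595m.
Total capital V = 23979.0915 + 21217.595 = 45196.6865.
Equity: weight = 23979.0915/45196.6865 = 0.5305; cost = 12.97%.
Bonds outstanding: weight = 21217.595/45196.6865 = 0.4695; after-tax cost = 7.52% × (1 − 28%) = 5.4144%.
WACC = 0.5305 × 12.9700% + 0.4695 × 5.4144% = 9.4230%.

9.42%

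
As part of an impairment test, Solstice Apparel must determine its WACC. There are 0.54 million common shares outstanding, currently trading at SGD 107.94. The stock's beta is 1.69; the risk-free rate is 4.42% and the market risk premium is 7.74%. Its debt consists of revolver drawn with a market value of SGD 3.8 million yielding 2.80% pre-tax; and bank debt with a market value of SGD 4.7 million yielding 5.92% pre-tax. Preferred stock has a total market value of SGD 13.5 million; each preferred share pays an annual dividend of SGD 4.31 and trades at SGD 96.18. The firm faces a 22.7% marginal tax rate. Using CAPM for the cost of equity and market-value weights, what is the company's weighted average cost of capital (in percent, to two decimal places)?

13.83%

Cost of equity via CAPM: Re = 4.42% + 1.69 × 7.74% = 17.5006%.
Cost of preferred: Rp = 4.31 / 96.18 = 4.4812%.
Market value of equity E = 107.94 × 0.54m = 58.2876m.
Total capital V = 58.2876 + 13.5 + 3.8 + 4.7 = 80.2876.
Equity: weight = 58.2876/80.2876 = 0.7260; cost = 17.5006%.
Preferred: weight = 13.5/80.2876 = 0.1681; cost = 4.4812%.
Revolver drawn: weight = 3.8/80.2876 = 0.0473; after-tax cost = 2.8% × (1 − 22.7%) = 2.1644%.
Bank debt: weight = 4.7/80.2876 = 0.0585; after-tax cost = 5.92% × (1 − 22.7%) = 4.5762%.
WACC = 0.7260 × 17.5006% + 0.1681 × 4.4812% + 0.0473 × 2.1644% + 0.0585 × 4.5762% = 13.8290%.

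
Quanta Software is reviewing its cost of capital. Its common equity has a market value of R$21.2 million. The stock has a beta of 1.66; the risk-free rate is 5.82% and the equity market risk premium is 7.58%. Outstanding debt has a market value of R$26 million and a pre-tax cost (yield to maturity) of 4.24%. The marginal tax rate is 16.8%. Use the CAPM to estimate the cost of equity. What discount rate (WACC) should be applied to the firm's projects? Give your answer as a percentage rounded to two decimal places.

Cost of equity via CAPM: Re = 5.82% + 1.66 × 7.58% = 18.4028%.
Total capital V = 21.2 + 26 = 47.2.
Equity: weight = 21.2/47.2 = 0.4492; cost = 18.4028%.
Debt: weight = 26/47.2 = 0.5508; after-tax cost = 4.24% × (1 − 16.8%) = 3.5277%.
WACC = 0.4492 × 18.4028% + 0.5508 × 3.5277% = 10.2089%.

10.21%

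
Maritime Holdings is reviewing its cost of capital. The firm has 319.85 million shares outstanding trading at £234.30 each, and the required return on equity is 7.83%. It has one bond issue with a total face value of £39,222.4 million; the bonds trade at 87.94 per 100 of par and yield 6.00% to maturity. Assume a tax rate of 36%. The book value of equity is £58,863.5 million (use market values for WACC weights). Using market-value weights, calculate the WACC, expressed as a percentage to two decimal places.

Market value of equity E = 234.3 × 319.85m = 74940.855m. Market value of debt D = 39222.4m × 87.94/100 = 34492.17856m.
Total capital V = 74940.855 + 34492.17856 = 109433.03356.
Equity: weight = 74940.855/109433.03356 = 0.6848; cost = 7.83%.
Bonds outstanding: weight = 34492.17856/109433.03356 = 0.3152; after-tax cost = 6% × (1 − 36%) = 3.8400%.
WACC = 0.6848 × 7.8300% + 0.3152 × 3.8400% = 6.5724%.

6.57%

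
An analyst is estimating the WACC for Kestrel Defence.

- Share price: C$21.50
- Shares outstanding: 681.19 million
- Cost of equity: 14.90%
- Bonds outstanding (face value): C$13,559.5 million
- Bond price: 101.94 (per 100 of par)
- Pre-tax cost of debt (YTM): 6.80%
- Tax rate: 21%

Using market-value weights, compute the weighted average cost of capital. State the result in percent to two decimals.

10.27%

Market value of equity E = 21.5 × 681.19m = 14645.585m. Market value of debt D = 13559.5m × 101.94/100 = 13822.5543m.
Total capital V = 14645.585 + 13822.5543 = 28468.1393.
Equity: weight = 14645.585/28468.1393 = 0.5145; cost = 14.9%.
Bonds outstanding: weight = 13822.5543/28468.1393 = 0.4855; after-tax cost = 6.8% × (1 − 21%) = 5.3720%.
WACC = 0.5145 × 14.9000% + 0.4855 × 5.3720% = 10.2737%.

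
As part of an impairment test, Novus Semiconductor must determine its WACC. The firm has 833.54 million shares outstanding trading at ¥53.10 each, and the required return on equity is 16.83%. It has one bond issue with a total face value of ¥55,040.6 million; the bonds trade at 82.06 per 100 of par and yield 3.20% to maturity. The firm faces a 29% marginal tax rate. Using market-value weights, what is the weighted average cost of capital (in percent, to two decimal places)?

9.48%

Market value of equity E = 53.1 × 833.54m = 44260.974m. Market value of debt D = 55040.6m × 82.06/100 = 45166.31636m.
Total capital V = 44260.974 + 45166.31636 = 89427.29036.
Equity: weight = 44260.974/89427.29036 = 0.4949; cost = 16.83%.
Bonds outstanding: weight = 45166.31636/89427.29036 = 0.5051; after-tax cost = 3.2% × (1 − 29%) = 2.2720%.
WACC = 0.4949 × 16.8300% + 0.5051 × 2.2720% = 9.4773%.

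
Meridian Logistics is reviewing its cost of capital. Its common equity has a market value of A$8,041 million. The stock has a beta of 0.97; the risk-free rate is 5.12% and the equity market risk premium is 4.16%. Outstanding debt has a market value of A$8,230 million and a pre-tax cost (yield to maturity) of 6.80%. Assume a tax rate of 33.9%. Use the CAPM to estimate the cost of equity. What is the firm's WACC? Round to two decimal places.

Cost of equity via CAPM: Re = 5.12% + 0.97 × 4.16% = 9.1552%.
Total capital V = 8041 + 8230 = 16271.
Equity: weight = 8041/16271 = 0.4942; cost = 9.1552%.
Debt: weight = 8230/16271 = 0.5058; after-tax cost = 6.8% × (1 − 33.9%) = 4.4948%.
WACC = 0.4942 × 9.1552% + 0.5058 × 4.4948% = 6.7979%.

6.80%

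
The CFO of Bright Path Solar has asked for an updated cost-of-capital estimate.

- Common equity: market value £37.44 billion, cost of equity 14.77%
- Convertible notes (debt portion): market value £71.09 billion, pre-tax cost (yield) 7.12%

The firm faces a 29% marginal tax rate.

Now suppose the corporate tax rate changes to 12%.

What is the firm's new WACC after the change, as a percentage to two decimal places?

After the change:
Total capital V = 37.44 + 71.09 = 108.53.
Equity: weight = 37.44/108.53 = 0.3450; cost = 14.77%.
Convertible notes (debt portion): weight = 71.09/108.53 = 0.6550; after-tax cost = 7.12% × (1 − 12%) = 6.2656%.
WACC = 0.3450 × 14.7700% + 0.6550 × 6.2656% = 9.1994%.

9.20%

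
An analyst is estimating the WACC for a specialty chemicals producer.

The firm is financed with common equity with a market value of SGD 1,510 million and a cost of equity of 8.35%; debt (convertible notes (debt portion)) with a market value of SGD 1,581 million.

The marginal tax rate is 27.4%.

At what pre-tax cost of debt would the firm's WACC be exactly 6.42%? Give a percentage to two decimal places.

6.30%

Total capital V = 1510 + 1581 = 3091.
Equity weight = 1510/3091 = 0.4885.
Convertible notes (debt portion) weight = 1581/3091 = 0.5115.
Equity contribution = 0.4885 × 8.35% = 4.0791%.
Remaining for debt = 6.42% − 4.0791% = 2.3409%.
Rd × (1 − 27.4%) × 0.5115 = 2.3409%  ⇒  Rd = 6.3040%.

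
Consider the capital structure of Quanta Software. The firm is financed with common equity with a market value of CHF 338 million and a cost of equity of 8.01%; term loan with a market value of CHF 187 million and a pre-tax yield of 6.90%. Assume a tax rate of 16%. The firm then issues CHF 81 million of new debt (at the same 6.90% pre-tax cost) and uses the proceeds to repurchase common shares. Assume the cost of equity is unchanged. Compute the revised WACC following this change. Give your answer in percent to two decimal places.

After the change:
Total capital V = 257 + 268 = 525.
Equity: weight = 257/525 = 0.4895; cost = 8.01%.
Term loan: weight = 268/525 = 0.5105; after-tax cost = 6.9% × (1 − 16%) = 5.7960%.
WACC = 0.4895 × 8.0100% + 0.5105 × 5.7960% = 6.8798%.

6.88%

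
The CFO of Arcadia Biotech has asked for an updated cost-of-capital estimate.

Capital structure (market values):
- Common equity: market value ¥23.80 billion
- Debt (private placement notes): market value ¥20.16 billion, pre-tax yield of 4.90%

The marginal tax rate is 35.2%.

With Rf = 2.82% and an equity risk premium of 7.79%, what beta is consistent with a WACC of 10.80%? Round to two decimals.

Total capital V = 23.8 + 20.16 = 43.96.
Equity weight = 23.8/43.96 = 0.5414.
Private placement notes weight = 20.16/43.96 = 0.4586.
Debt contribution = 0.4586 × 4.9% × (1 − 35.2%) = 1.4561%.
Required equity contribution = 10.8% − 1.4561% = 9.3439%  ⇒  Re = 17.2587%.
CAPM: 17.2587% = 2.82% + β × 7.79%  ⇒  β = 1.8535.

1.85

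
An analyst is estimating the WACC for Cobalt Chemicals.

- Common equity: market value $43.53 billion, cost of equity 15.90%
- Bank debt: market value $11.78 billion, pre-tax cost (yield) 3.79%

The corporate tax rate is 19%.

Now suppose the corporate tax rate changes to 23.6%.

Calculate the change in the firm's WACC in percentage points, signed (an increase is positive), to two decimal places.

-0.04 pp

Current WACC:
Total capital V = 43.53 + 11.78 = 55.31.
Equity: weight = 43.53/55.31 = 0.7870; cost = 15.9%.
Bank debt: weight = 11.78/55.31 = 0.2130; after-tax cost = 3.79% × (1 − 19%) = 3.0699%.
WACC = 0.7870 × 15.9000% + 0.2130 × 3.0699% = 13.1674%.
After the change:
Total capital V = 43.53 + 11.78 = 55.31.
Equity: weight = 43.53/55.31 = 0.7870; cost = 15.9%.
Bank debt: weight = 11.78/55.31 = 0.2130; after-tax cost = 3.79% × (1 − 23.6%) = 2.8956%.
WACC = 0.7870 × 15.9000% + 0.2130 × 2.8956% = 13.1303%.
Change in WACC = 13.1303% − 13.1674% = -0.0371 pp.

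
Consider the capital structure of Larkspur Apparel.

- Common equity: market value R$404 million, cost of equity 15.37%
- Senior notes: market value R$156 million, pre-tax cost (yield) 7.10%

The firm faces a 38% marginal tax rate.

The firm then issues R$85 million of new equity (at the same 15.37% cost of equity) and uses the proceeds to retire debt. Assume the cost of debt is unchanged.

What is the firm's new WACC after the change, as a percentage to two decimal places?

13.98%

After the change:
Total capital V = 489 + 71 = 560.
Equity: weight = 489/560 = 0.8732; cost = 15.37%.
Senior notes: weight = 71/560 = 0.1268; after-tax cost = 7.1% × (1 − 38%) = 4.4020%.
WACC = 0.8732 × 15.3700% + 0.1268 × 4.4020% = 13.9794%.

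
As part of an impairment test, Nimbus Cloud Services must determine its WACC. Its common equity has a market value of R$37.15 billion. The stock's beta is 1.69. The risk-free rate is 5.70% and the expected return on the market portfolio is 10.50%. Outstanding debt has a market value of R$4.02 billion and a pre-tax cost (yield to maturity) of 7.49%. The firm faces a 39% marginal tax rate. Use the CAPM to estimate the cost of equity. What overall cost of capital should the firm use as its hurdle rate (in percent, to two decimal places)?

Market risk premium = 10.5% − 5.7% = 4.8%.
Cost of equity via CAPM: Re = 5.7% + 1.69 × 4.8% = 13.8120%.
Total capital V = 37.15 + 4.02 = 41.17.
Equity: weight = 37.15/41.17 = 0.9024; cost = 13.812%.
Debt: weight = 4.02/41.17 = 0.0976; after-tax cost = 7.49% × (1 − 39%) = 4.5689%.
WACC = 0.9024 × 13.8120% + 0.0976 × 4.5689% = 12.9095%.

12.91%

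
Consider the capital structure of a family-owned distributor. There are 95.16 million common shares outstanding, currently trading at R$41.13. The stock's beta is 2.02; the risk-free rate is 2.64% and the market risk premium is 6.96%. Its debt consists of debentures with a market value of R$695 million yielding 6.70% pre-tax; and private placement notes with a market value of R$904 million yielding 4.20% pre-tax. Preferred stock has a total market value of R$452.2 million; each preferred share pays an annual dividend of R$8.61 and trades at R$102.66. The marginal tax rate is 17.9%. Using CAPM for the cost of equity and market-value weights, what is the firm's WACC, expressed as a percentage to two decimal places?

12.76%

Cost of equity via CAPM: Re = 2.64% + 2.02 × 6.96% = 16.6992%.
Cost of preferred: Rp = 8.61 / 102.66 = 8.3869%.
Market value of equity E = 41.13 × 95.16m = 3913.9308m.
Total capital V = 3913.9308 + 452.2 + 695 + 904 = 5965.1308.
Equity: weight = 3913.9308/5965.1308 = 0.6561; cost = 16.6992%.
Preferred: weight = 452.2/5965.1308 = 0.0758; cost = 8.3869%.
Debentures: weight = 695/5965.1308 = 0.1165; after-tax cost = 6.7% × (1 − 17.9%) = 5.5007%.
Private placement notes: weight = 904/5965.1308 = 0.1515; after-tax cost = 4.2% × (1 − 17.9%) = 3.4482%.
WACC = 0.6561 × 16.6992% + 0.0758 × 8.3869% + 0.1165 × 5.5007% + 0.1515 × 3.4482% = 12.7562%.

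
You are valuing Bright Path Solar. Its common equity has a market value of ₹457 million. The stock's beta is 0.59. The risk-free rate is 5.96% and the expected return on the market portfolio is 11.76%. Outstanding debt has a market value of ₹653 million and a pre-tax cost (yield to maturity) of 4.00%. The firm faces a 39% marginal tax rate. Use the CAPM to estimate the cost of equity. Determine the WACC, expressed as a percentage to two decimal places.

Market risk premium = 11.76% − 5.96% = 5.8%.
Cost of equity via CAPM: Re = 5.96% + 0.59 × 5.8% = 9.3820%.
Total capital V = 457 + 653 = 1110.
Equity: weight = 457/1110 = 0.4117; cost = 9.382%.
Debt: weight = 653/1110 = 0.5883; after-tax cost = 4% × (1 − 39%) = 2.4400%.
WACC = 0.4117 × 9.3820% + 0.5883 × 2.4400% = 5.2981%.

5.30%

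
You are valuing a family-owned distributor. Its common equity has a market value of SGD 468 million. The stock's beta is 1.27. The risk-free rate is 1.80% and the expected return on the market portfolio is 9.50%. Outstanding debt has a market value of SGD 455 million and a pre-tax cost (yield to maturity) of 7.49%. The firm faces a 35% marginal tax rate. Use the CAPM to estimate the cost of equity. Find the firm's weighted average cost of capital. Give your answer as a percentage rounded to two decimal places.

8.27%

Market risk premium = 9.5% − 1.8% = 7.7%.
Cost of equity via CAPM: Re = 1.8% + 1.27 × 7.7% = 11.5790%.
Total capital V = 468 + 455 = 923.
Equity: weight = 468/923 = 0.5070; cost = 11.579%.
Debt: weight = 455/923 = 0.4930; after-tax cost = 7.49% × (1 − 35%) = 4.8685%.
WACC = 0.5070 × 11.5790% + 0.4930 × 4.8685% = 8.2710%.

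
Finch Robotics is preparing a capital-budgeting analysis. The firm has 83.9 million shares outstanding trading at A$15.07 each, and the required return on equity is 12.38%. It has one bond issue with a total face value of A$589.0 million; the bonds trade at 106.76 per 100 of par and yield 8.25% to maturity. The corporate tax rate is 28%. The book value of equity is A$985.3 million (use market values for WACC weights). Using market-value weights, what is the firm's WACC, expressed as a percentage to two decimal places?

Market value of equity E = 15.07 × 83.9m = 1264.373m. Market value of debt D = 589m × 106.76/100 = 628.8164m.
Total capital V = 1264.373 + 628.8164 = 1893.1894.
Equity: weight = 1264.373/1893.1894 = 0.6679; cost = 12.38%.
Bonds outstanding: weight = 628.8164/1893.1894 = 0.3321; after-tax cost = 8.25% × (1 − 28%) = 5.9400%.
WACC = 0.6679 × 12.3800% + 0.3321 × 5.9400% = 10.2410%.

10.24%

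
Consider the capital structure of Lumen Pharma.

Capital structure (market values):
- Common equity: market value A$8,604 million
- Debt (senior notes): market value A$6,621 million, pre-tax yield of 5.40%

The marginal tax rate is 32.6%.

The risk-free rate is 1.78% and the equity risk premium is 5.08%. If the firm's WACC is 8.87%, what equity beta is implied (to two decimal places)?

Total capital V = 8604 + 6621 = 15225.
Equity weight = 8604/15225 = 0.5651.
Senior notes weight = 6621/15225 = 0.4349.
Debt contribution = 0.4349 × 5.4% × (1 − 32.6%) = 1.5828%.
Required equity contribution = 8.87% − 1.5828% = 7.2872%  ⇒  Re = 12.8949%.
CAPM: 12.8949% = 1.78% + β × 5.08%  ⇒  β = 2.1880.

2.19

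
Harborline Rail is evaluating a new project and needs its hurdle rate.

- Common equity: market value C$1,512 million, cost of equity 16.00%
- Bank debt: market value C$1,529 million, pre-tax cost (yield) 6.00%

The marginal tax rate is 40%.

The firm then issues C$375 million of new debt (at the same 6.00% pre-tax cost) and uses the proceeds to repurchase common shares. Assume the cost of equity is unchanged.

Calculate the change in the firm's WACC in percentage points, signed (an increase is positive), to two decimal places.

-1.53 pp

Current WACC:
Total capital V = 1512 + 1529 = 3041.
Equity: weight = 1512/3041 = 0.4972; cost = 16%.
Bank debt: weight = 1529/3041 = 0.5028; after-tax cost = 6% × (1 − 40%) = 3.6000%.
WACC = 0.4972 × 16.0000% + 0.5028 × 3.6000% = 9.7653%.
After the change:
Total capital V = 1137 + 1904 = 3041.
Equity: weight = 1137/3041 = 0.3739; cost = 16%.
Bank debt: weight = 1904/3041 = 0.6261; after-tax cost = 6% × (1 − 40%) = 3.6000%.
WACC = 0.3739 × 16.0000% + 0.6261 × 3.6000% = 8.2362%.
Change in WACC = 8.2362% − 9.7653% = -1.5291 pp.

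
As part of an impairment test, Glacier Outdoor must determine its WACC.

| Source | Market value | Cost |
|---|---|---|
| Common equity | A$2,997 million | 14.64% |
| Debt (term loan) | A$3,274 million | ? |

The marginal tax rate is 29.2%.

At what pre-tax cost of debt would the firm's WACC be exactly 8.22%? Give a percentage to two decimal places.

3.31%

Total capital V = 2997 + 3274 = 6271.
Equity weight = 2997/6271 = 0.4779.
Term loan weight = 3274/6271 = 0.5221.
Equity contribution = 0.4779 × 14.64% = 6.9967%.
Remaining for debt = 8.22% − 6.9967% = 1.2233%.
Rd × (1 − 29.2%) × 0.5221 = 1.2233%  ⇒  Rd = 3.3096%.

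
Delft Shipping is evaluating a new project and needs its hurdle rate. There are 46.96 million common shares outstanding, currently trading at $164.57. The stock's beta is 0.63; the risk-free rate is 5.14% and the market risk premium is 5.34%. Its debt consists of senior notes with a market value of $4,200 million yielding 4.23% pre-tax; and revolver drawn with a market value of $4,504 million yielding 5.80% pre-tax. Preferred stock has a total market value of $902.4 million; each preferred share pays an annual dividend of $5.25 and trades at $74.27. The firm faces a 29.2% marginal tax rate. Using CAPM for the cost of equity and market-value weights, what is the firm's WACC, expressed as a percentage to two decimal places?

Cost of equity via CAPM: Re = 5.14% + 0.63 × 5.34% = 8.5042%.
Cost of preferred: Rp = 5.25 / 74.27 = 7.0688%.
Market value of equity E = 164.57 × 46.96m = 7728.2072m.
Total capital V = 7728.2072 + 902.4 + 4200 + 4504 = 17334.6072.
Equity: weight = 7728.2072/17334.6072 = 0.4458; cost = 8.5042%.
Preferred: weight = 902.4/17334.6072 = 0.0521; cost = 7.0688%.
Senior notes: weight = 4200/17334.6072 = 0.2423; after-tax cost = 4.23% × (1 − 29.2%) = 2.9948%.
Revolver drawn: weight = 4504/17334.6072 = 0.2598; after-tax cost = 5.8% × (1 − 29.2%) = 4.1064%.
WACC = 0.4458 × 8.5042% + 0.0521 × 7.0688% + 0.2423 × 2.9948% + 0.2598 × 4.1064% = 5.9519%.

5.95%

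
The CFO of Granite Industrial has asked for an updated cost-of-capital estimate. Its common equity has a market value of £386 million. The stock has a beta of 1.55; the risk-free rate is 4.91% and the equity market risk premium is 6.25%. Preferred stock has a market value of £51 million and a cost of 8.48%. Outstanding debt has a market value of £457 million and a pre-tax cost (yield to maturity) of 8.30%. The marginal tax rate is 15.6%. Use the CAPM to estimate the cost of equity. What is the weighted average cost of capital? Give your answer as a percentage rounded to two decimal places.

Cost of equity via CAPM: Re = 4.91% + 1.55 × 6.25% = 14.5975%.
Total capital V = 386 + 51 + 457 = 894.
Equity: weight = 386/894 = 0.4318; cost = 14.5975%.
Preferred: weight = 51/894 = 0.0570; cost = 8.48%.
Debt: weight = 457/894 = 0.5112; after-tax cost = 8.3% × (1 − 15.6%) = 7.0052%.
WACC = 0.4318 × 14.5975% + 0.0570 × 8.4800% + 0.5112 × 7.0052% = 10.3674%.

10.37%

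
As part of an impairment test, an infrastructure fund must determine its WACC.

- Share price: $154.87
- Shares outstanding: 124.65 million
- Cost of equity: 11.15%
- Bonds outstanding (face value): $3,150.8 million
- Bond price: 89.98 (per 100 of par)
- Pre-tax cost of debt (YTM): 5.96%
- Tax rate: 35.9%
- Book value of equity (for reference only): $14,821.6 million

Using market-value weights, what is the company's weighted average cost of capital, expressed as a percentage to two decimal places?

10.21%

Market value of equity E = 154.87 × 124.65m = 19304.5455m. Market value of debt D = 3150.8m × 89.98/100 = 2835.08984m.
Total capital V = 19304.5455 + 2835.08984 = 22139.63534.
Equity: weight = 19304.5455/22139.63534 = 0.8719; cost = 11.15%.
Bonds outstanding: weight = 2835.08984/22139.63534 = 0.1281; after-tax cost = 5.96% × (1 − 35.9%) = 3.8204%.
WACC = 0.8719 × 11.1500% + 0.1281 × 3.8204% = 10.2114%.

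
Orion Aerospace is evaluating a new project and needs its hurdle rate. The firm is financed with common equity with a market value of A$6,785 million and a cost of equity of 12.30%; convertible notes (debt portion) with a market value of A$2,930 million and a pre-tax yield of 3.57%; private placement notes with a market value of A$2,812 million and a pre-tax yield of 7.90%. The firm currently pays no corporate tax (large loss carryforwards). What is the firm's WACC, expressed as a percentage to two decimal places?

Total capital V = 6785 + 2930 + 2812 = 12527.
Equity: weight = 6785/12527 = 0.5416; cost = 12.3%.
Convertible notes (debt portion): weight = 2930/12527 = 0.2339; after-tax cost = 3.57% × (1 − 0%) = 3.5700%.
Private placement notes: weight = 2812/12527 = 0.2245; after-tax cost = 7.9% × (1 − 0%) = 7.9000%.
WACC = 0.5416 × 12.3000% + 0.2339 × 3.5700% + 0.2245 × 7.9000% = 9.2704%.

9.27%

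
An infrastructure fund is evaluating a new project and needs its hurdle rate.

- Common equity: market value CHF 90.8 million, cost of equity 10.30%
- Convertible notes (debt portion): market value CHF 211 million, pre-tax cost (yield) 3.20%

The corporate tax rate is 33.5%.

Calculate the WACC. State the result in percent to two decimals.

Total capital V = 90.8 + 211 = 301.8.
Equity: weight = 90.8/301.8 = 0.3009; cost = 10.3%.
Convertible notes (debt portion): weight = 211/301.8 = 0.6991; after-tax cost = 3.2% × (1 − 33.5%) = 2.1280%.
WACC = 0.3009 × 10.3000% + 0.6991 × 2.1280% = 4.5866%.

4.59%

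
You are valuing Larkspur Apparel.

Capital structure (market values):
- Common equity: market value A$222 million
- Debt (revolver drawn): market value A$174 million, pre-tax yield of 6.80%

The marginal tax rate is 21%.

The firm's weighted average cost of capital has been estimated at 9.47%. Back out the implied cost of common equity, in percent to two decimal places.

12.68%

Total capital V = 222 + 174 = 396.
Equity weight = 222/396 = 0.5606.
Revolver drawn weight = 174/396 = 0.4394.
Debt contribution = 0.4394 × 6.8% × (1 − 21%) = 2.3604%.
Required equity contribution = 9.47% − 2.3604% = 7.1096%.
Re = 7.1096% / 0.5606 = 12.6819%.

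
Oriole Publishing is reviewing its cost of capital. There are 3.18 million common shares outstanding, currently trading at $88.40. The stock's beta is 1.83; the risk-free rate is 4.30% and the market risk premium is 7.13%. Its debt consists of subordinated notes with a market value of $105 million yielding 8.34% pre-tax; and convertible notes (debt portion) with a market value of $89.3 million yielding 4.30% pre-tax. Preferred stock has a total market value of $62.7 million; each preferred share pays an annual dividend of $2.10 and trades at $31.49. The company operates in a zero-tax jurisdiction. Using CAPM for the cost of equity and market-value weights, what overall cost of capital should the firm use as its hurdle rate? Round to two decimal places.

Cost of equity via CAPM: Re = 4.3% + 1.83 × 7.13% = 17.3479%.
Cost of preferred: Rp = 2.1 / 31.49 = 6.6688%.
Market value of equity E = 88.4 × 3.18m = 281.112m.
Total capital V = 281.112 + 62.7 + 105 + 89.3 = 538.112.
Equity: weight = 281.112/538.112 = 0.5224; cost = 17.3479%.
Preferred: weight = 62.7/538.112 = 0.1165; cost = 6.6688%.
Subordinated notes: weight = 105/538.112 = 0.1951; after-tax cost = 8.34% × (1 − 0%) = 8.3400%.
Convertible notes (debt portion): weight = 89.3/538.112 = 0.1660; after-tax cost = 4.3% × (1 − 0%) = 4.3000%.
WACC = 0.5224 × 17.3479% + 0.1165 × 6.6688% + 0.1951 × 8.3400% + 0.1660 × 4.3000% = 12.1806%.

12.18%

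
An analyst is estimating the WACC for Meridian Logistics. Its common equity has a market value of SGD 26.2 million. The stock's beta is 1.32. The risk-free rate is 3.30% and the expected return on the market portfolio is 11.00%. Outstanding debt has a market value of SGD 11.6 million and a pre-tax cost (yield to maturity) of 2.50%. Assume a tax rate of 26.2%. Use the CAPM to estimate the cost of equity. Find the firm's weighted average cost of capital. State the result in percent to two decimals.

9.90%

Market risk premium = 11.0% − 3.3% = 7.7%.
Cost of equity via CAPM: Re = 3.3% + 1.32 × 7.7% = 13.4640%.
Total capital V = 26.2 + 11.6 = 37.8.
Equity: weight = 26.2/37.8 = 0.6931; cost = 13.464%.
Debt: weight = 11.6/37.8 = 0.3069; after-tax cost = 2.5% × (1 − 26.2%) = 1.8450%.
WACC = 0.6931 × 13.4640% + 0.3069 × 1.8450% = 9.8984%.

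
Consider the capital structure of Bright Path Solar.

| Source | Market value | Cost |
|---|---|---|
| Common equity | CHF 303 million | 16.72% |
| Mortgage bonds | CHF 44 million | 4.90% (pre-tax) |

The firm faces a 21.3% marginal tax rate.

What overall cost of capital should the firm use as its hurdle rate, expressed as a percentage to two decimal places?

15.09%

Total capital V = 303 + 44 = 347.
Equity: weight = 303/347 = 0.8732; cost = 16.72%.
Mortgage bonds: weight = 44/347 = 0.1268; after-tax cost = 4.9% × (1 − 21.3%) = 3.8563%.
WACC = 0.8732 × 16.7200% + 0.1268 × 3.8563% = 15.0889%.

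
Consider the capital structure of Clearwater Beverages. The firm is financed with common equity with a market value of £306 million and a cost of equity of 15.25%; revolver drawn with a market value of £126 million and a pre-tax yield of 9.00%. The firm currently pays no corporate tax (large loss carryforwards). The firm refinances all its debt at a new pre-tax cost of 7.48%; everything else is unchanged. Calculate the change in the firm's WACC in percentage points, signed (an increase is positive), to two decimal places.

-0.44 pp

Current WACC:
Total capital V = 306 + 126 = 432.
Equity: weight = 306/432 = 0.7083; cost = 15.25%.
Revolver drawn: weight = 126/432 = 0.2917; after-tax cost = 9% × (1 − 0%) = 9.0000%.
WACC = 0.7083 × 15.2500% + 0.2917 × 9.0000% = 13.4271%.
After the change:
Total capital V = 306 + 126 = 432.
Equity: weight = 306/432 = 0.7083; cost = 15.25%.
Revolver drawn: weight = 126/432 = 0.2917; after-tax cost = 7.48% × (1 − 0%) = 7.4800%.
WACC = 0.7083 × 15.2500% + 0.2917 × 7.4800% = 12.9838%.
Change in WACC = 12.9838% − 13.4271% = -0.4433 pp.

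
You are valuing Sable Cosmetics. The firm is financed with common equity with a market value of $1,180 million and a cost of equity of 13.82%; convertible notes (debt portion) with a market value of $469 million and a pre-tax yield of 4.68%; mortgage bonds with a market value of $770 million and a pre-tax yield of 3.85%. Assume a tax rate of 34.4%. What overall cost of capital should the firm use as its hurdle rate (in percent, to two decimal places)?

8.14%

Total capital V = 1180 + 469 + 770 = 2419.
Equity: weight = 1180/2419 = 0.4878; cost = 13.82%.
Convertible notes (debt portion): weight = 469/2419 = 0.1939; after-tax cost = 4.68% × (1 − 34.4%) = 3.0701%.
Mortgage bonds: weight = 770/2419 = 0.3183; after-tax cost = 3.85% × (1 − 34.4%) = 2.5256%.
WACC = 0.4878 × 13.8200% + 0.1939 × 3.0701% + 0.3183 × 2.5256% = 8.1406%.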